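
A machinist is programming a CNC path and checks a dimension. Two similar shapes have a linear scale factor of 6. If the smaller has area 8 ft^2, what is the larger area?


Linear scale factor k = 6
Original area = 8 ft^2
Rule: under a linear scaling by k, areas scale by k^2.
k^2 = 6^2 = 36
New area = 8 * 36
New area = 288
288 ft^2


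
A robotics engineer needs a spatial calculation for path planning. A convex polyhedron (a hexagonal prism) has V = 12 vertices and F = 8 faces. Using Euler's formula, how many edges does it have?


Polyhedron: hexagonal prism
Euler's formula for convex polyhedra: V - E + F = 2
Given: V = 12 vertices and F = 8 faces
Solve for E:
E = V + F - 2 = 12 + 8 - 2 = 18
18 edges


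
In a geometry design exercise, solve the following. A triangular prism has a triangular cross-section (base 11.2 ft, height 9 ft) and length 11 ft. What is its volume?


Shape: triangular prism
Triangle base = 11.2 ft, triangle height = 9 ft, prism length L = 11 ft
Formula: V = (1/2 * b * h_tri) * L
Cross-section area = 0.5 * 11.2 * 9 = 50.4
V = 50.4 * 11
V = 554.4
554.4 ft^3


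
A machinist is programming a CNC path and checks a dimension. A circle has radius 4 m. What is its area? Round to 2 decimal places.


Shape: circle
Radius r = 4 m
Formula: A = pi * r^2
r^2 = 4^2 = 16
A = pi * 16
A = 50.27
50.27 m^2


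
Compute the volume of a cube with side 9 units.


Shape: cube
Side s = 9 units
Formula: V = s^3
V = 9 * 9 * 9
V = 81 * 9
V = 729
729 units^3


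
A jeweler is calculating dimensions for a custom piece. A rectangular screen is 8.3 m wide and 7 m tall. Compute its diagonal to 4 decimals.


Shape: rectangle (diagonal via Pythagoras)
Sides: 8.3 m and 7 m
Formula: d = sqrt(l^2 + w^2)
l^2 = 68.89, w^2 = 49
l^2 + w^2 = 117.89
d = sqrt(117.89)
d = 10.8577
10.8577 m


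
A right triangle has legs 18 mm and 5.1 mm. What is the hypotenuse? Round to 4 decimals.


Shape: right triangle
Legs a = 18 mm, b = 5.1 mm
Formula: c = sqrt(a^2 + b^2)
a^2 = 324, b^2 = 26.01
a^2 + b^2 = 350.01
c = sqrt(350.01)
c = 18.7086
18.7086 mm


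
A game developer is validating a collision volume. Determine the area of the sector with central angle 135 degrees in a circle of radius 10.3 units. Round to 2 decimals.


Shape: circular sector
Radius r = 10.3 units, Angle = 135 degrees
Formula: A = (angle/360) * pi * r^2
r^2 = 106.09
Fraction of circle = 135/360
A = (135/360) * pi * 106.09
A = 39.78375 * pi
A = 124.98
124.98 units^2


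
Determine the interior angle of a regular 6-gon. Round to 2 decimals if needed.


Shape: regular hexagon (6 sides)
Formula: interior angle = (n - 2) * 180 / n
(n - 2) = 4
(n - 2) * 180 = 720
angle = 720 / 6
angle = 120
120 degrees


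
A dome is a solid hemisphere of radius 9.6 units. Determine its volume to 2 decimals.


Shape: hemisphere (half of a sphere)
Radius r = 9.6 units
Formula: V = (1/2) * (4/3) * pi * r^3 = (2/3) * pi * r^3
r^3 = 884.736
(2/3) * 884.736 = 589.824
V = 589.824 * pi
V = 1852.99
1852.99 units^3


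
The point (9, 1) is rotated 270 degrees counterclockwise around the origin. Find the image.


Transformation: rotation about the origin
Original point: (9, 1)
Rule for 270 deg counterclockwise: (x, y) -> (y, -x)
Apply: (9, 1) -> (1, -9)
(1, -9)


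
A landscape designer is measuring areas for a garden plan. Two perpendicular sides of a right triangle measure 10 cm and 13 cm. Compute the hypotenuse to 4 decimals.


Shape: right triangle
Legs a = 10 cm, b = 13 cm
Formula: c = sqrt(a^2 + b^2)
a^2 = 100, b^2 = 169
a^2 + b^2 = 269
c = sqrt(269)
c = 16.4012
16.4012 cm


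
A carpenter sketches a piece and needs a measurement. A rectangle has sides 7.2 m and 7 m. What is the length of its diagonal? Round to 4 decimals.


Shape: rectangle (diagonal via Pythagoras)
Sides: 7.2 m and 7 m
Formula: d = sqrt(l^2 + w^2)
l^2 = 51.84, w^2 = 49
l^2 + w^2 = 100.84
d = sqrt(100.84)
d = 10.0419
10.0419 m


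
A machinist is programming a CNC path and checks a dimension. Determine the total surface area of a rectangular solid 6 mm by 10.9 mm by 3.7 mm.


Shape: rectangular prism
l = 6 mm, w = 10.9 mm, h = 3.7 mm
Formula: SA = 2(lw + lh + wh)
lw = 65.4, lh = 22.2, wh = 40.33
lw + lh + wh = 127.93
SA = 2 * 127.93
SA = 255.86
255.86 mm^2


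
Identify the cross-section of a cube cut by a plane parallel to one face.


Solid: cube
Cutting plane: parallel to one face
Visualize the intersection of the plane with the solid's surface.
The boundary of the cut region is a square.
square


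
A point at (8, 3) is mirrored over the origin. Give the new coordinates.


Transformation: reflection
Original point: (8, 3)
Rule for reflection through the origin: (x, y) -> (-x, -y)
Apply: (8, 3) -> (-8, -3)
(-8, -3)


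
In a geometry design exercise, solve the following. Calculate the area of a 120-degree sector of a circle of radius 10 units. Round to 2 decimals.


Shape: circular sector
Radius r = 10 units, Angle = 120 degrees
Formula: A = (angle/360) * pi * r^2
r^2 = 100
Fraction of circle = 120/360
A = (120/360) * pi * 100
A = 33.333333 * pi
A = 104.72
104.72 units^2


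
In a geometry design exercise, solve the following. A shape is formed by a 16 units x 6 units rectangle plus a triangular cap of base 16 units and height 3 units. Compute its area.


Composite shape: rectangle + triangle
Rectangle area = 16 * 6 = 96
Triangle area = 0.5 * 16 * 3 = 24
Total = 96 + 24
Total = 120
120 units^2


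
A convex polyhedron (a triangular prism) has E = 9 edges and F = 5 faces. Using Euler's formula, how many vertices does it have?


Polyhedron: triangular prism
Euler's formula for convex polyhedra: V - E + F = 2
Given: E = 9 edges and F = 5 faces
Solve for V:
V = 2 + E - F = 2 + 9 - 5 = 6
6 vertices


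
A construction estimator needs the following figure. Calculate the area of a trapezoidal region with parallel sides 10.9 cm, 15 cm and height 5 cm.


Shape: trapezoid
Parallel sides a = 10.9 cm, b = 15 cm; Height h = 5 cm
Formula: A = (a + b) * h / 2
a + b = 10.9 + 15 = 25.9
A = 25.9 * 5 / 2
A = 129.5 / 2
A = 64.75
64.75 cm^2


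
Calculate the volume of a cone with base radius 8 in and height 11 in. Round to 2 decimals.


Shape: cone
Radius r = 8 in, Height h = 11 in
Formula: V = (1/3) * pi * r^2 * h
r^2 = 64
pi * r^2 * h = pi * 64 * 11 = 704 * pi
V = 704 * pi / 3
V = 737.23
737.23 in^3


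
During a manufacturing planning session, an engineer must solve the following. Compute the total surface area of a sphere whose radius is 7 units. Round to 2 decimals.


Shape: sphere
Radius r = 7 units
Formula: SA = 4 * pi * r^2
r^2 = 49
SA = 4 * pi * 49
SA = 196 * pi
SA = 615.75
615.75 units^2


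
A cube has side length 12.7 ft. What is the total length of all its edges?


Shape: cube
Side s = 12.7 ft
A cube has 12 edges, all equal.
Formula: total edge length = 12 * s
Total = 12 * 12.7
Total = 152.4
152.4 ft


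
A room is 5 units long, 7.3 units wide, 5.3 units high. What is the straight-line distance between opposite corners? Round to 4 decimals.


Shape: rectangular box (space diagonal)
l = 5 units, w = 7.3 units, h = 5.3 units
Visualize: the diagonal of the base, then a right triangle with that diagonal and the height.
Formula: d = sqrt(l^2 + w^2 + h^2)
l^2 + w^2 + h^2 = 25 + 53.29 + 28.09 = 106.38
d = sqrt(106.38)
d = 10.3141
10.3141 units


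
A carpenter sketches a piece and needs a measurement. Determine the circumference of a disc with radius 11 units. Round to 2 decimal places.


Shape: circle
Radius r = 11 units
Formula: C = 2 * pi * r
C = 2 * pi * 11
C = 22 * pi
C = 69.12
69.12 units


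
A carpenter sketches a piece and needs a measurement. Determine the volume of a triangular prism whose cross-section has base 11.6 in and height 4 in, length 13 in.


Shape: triangular prism
Triangle base = 11.6 in, triangle height = 4 in, prism length L = 13 in
Formula: V = (1/2 * b * h_tri) * L
Cross-section area = 0.5 * 11.6 * 4 = 23.2
V = 23.2 * 13
V = 301.6
301.6 in^3


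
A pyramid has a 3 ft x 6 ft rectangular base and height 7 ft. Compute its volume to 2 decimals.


Shape: rectangular pyramid
Base: 3 ft x 6 ft, Height h = 7 ft
Formula: V = (1/3) * base_area * h
base_area = 3 * 6 = 18
base_area * h = 18 * 7 = 126
V = 126 / 3
V = 42
42 ft^3


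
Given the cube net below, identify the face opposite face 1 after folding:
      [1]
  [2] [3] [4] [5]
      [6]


Net: cross layout. Take square 3 as the base (bottom).
Fold the four squares in the horizontal row up around 3: 2 -> left, 4 -> right, 5 wraps to the top.
Fold 1 and 6 up from 3: 1 -> back, 6 -> front.
Opposite pairs are therefore: (1, 6), (2, 4), (3, 5).
Face 1 is opposite face 6.
face 6


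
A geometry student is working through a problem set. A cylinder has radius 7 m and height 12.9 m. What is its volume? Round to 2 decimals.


Shape: cylinder
Radius r = 7 m, Height h = 12.9 m
Formula: V = pi * r^2 * h
r^2 = 49
V = pi * 49 * 12.9
V = 632.1 * pi
V = 1985.8
1985.8 m^3


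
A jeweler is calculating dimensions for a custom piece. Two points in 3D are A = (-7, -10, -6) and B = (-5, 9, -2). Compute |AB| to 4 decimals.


3D distance between two points
P1 = (-7, -10, -6), P2 = (-5, 9, -2)
Formula: d = sqrt((x2-x1)^2 + (y2-y1)^2 + (z2-z1)^2)
dx = -5 - -7 = 2
dy = 9 - -10 = 19
dz = -2 - -6 = 4
dx^2 + dy^2 + dz^2 = 4 + 361 + 16 = 381
d = sqrt(381)
d = 19.5192
19.5192 units


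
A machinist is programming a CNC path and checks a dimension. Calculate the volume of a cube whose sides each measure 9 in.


Shape: cube
Side s = 9 in
Formula: V = s^3
V = 9 * 9 * 9
V = 81 * 9
V = 729
729 in^3


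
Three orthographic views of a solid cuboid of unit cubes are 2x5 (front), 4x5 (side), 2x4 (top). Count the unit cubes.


Orthographic views of a solid rectangular block:
Front view 2 x 5 -> length = 2, height = 5
Side view 4 x 5 -> width = 4, height = 5 (consistent)
Top view 2 x 4 -> confirms length = 2, width = 4
The block is 2 x 4 x 5.
Total unit cubes = 2 * 4 * 5 = 40
40 unit cubes


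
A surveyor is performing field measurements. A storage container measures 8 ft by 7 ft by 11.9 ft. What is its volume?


Shape: rectangular prism
l = 8 ft, w = 7 ft, h = 11.9 ft
Formula: V = l * w * h
V = 8 * 7 * 11.9
V = 56 * 11.9
V = 666.4
666.4 ft^3


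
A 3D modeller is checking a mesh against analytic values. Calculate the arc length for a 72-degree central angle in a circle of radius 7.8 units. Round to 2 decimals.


Shape: circular arc
Radius r = 7.8 units, Angle = 72 degrees
Formula: L = (angle/360) * 2 * pi * r
2 * pi * r = 15.6 * pi
L = (72/360) * 15.6 * pi
L = 3.12 * pi
L = 9.8
9.8 units


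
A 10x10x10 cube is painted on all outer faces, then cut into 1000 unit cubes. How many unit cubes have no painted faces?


Large cube: 10 x 10 x 10, cut into unit cubes.
n = 10, so n - 2 = 8
Unpainted cubes form the interior (n - 2)^3 block.
(n - 2)^3 = 8^3 = 512
512 unit cubes


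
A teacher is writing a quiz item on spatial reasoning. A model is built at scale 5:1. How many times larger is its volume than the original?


Linear scale factor k = 5
Rule: under a linear scaling by k, volumes scale by k^3.
k^3 = 5 * 5 * 5
k^3 = 25 * 5
k^3 = 125
Volume scales by a factor of 125.
125 (dimensionless)


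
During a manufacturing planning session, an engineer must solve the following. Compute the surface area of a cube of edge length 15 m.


Shape: cube
Side s = 15 m
A cube has 6 square faces.
Formula: SA = 6 * s^2
s^2 = 225
SA = 6 * 225
SA = 1350
1350 m^2


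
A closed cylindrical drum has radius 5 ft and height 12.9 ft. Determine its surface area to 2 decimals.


Shape: closed cylinder
Radius r = 5 ft, Height h = 12.9 ft
Formula: SA = 2*pi*r^2 + 2*pi*r*h = 2*pi*r*(r + h)
r + h = 17.9
2 * r * (r + h) = 2 * 5 * 17.9 = 179
SA = 179 * pi
SA = 562.35
562.35 ft^2


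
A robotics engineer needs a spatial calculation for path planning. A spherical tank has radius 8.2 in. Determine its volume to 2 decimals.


Shape: sphere
Radius r = 8.2 in
Formula: V = (4/3) * pi * r^3
r^3 = 551.368
(4/3) * 551.368 = 735.157333
V = 735.157333 * pi
V = 2309.56
2309.56 in^3


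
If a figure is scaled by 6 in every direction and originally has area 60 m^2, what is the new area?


Linear scale factor k = 6
Original area = 60 m^2
Rule: under a linear scaling by k, areas scale by k^2.
k^2 = 6^2 = 36
New area = 60 * 36
New area = 2160
2160 m^2


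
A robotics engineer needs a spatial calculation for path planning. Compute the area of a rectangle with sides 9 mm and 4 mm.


Shape: rectangle
Length l = 9 mm, Width w = 4 mm
Formula: A = l * w
A = 9 * 4
A = 36
36 mm^2


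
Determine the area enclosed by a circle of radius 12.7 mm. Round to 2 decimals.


Shape: circle
Radius r = 12.7 mm
Formula: A = pi * r^2
r^2 = 12.7^2 = 161.29
A = pi * 161.29
A = 506.71
506.71 mm^2


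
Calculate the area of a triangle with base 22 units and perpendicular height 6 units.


Shape: triangle
Base b = 22 units, Height h = 6 units
Formula: A = (1/2) * b * h
A = 0.5 * 22 * 6
A = 0.5 * 132
A = 66
66 units^2


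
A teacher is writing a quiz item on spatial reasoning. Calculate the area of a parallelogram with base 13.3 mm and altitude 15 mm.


Shape: parallelogram
Base b = 13.3 mm, Height h = 15 mm
Formula: A = b * h
A = 13.3 * 15
A = 199.5
199.5 mm^2


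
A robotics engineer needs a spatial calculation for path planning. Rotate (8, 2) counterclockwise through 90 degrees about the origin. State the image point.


Transformation: rotation about the origin
Original point: (8, 2)
Rule for 90 deg counterclockwise: (x, y) -> (-y, x)
Apply: (8, 2) -> (-2, 8)
(-2, 8)


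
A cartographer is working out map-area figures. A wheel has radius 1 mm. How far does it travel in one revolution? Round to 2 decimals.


Shape: circle
Radius r = 1 mm
Formula: C = 2 * pi * r
C = 2 * pi * 1
C = 2 * pi
C = 6.28
6.28 mm


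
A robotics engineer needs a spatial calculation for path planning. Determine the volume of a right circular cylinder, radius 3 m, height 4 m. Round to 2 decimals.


Shape: cylinder
Radius r = 3 m, Height h = 4 m
Formula: V = pi * r^2 * h
r^2 = 9
V = pi * 9 * 4
V = 36 * pi
V = 113.1
113.1 m^3


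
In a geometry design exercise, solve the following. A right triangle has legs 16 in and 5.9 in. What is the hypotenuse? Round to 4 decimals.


Shape: right triangle
Legs a = 16 in, b = 5.9 in
Formula: c = sqrt(a^2 + b^2)
a^2 = 256, b^2 = 34.81
a^2 + b^2 = 290.81
c = sqrt(290.81)
c = 17.0532
17.0532 in


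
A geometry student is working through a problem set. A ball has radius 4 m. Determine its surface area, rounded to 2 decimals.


Shape: sphere
Radius r = 4 m
Formula: SA = 4 * pi * r^2
r^2 = 16
SA = 4 * pi * 16
SA = 64 * pi
SA = 201.06
201.06 m^2


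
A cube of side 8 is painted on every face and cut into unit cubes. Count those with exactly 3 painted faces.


Large cube: 8 x 8 x 8, cut into unit cubes.
Cubes with 3 painted faces are at the corners. A cube always has 8 corners.
Count = 8
8 unit cubes


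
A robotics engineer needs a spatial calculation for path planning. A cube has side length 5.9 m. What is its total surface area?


Shape: cube
Side s = 5.9 m
A cube has 6 square faces.
Formula: SA = 6 * s^2
s^2 = 34.81
SA = 6 * 34.81
SA = 208.86
208.86 m^2


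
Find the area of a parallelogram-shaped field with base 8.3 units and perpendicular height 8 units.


Shape: parallelogram
Base b = 8.3 units, Height h = 8 units
Formula: A = b * h
A = 8.3 * 8
A = 66.4
66.4 units^2


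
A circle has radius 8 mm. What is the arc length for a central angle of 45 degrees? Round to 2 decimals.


Shape: circular arc
Radius r = 8 mm, Angle = 45 degrees
Formula: L = (angle/360) * 2 * pi * r
2 * pi * r = 16 * pi
L = (45/360) * 16 * pi
L = 2 * pi
L = 6.28
6.28 mm


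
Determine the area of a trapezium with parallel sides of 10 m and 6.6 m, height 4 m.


Shape: trapezoid
Parallel sides a = 10 m, b = 6.6 m; Height h = 4 m
Formula: A = (a + b) * h / 2
a + b = 10 + 6.6 = 16.6
A = 16.6 * 4 / 2
A = 66.4 / 2
A = 33.2
33.2 m^2


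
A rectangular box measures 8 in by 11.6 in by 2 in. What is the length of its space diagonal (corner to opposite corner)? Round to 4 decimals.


Shape: rectangular box (space diagonal)
l = 8 in, w = 11.6 in, h = 2 in
Visualize: the diagonal of the base, then a right triangle with that diagonal and the height.
Formula: d = sqrt(l^2 + w^2 + h^2)
l^2 + w^2 + h^2 = 64 + 134.56 + 4 = 202.56
d = sqrt(202.56)
d = 14.2324
14.2324 in


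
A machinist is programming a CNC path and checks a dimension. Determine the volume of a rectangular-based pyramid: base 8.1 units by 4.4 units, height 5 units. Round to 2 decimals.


Shape: rectangular pyramid
Base: 8.1 units x 4.4 units, Height h = 5 units
Formula: V = (1/3) * base_area * h
base_area = 8.1 * 4.4 = 35.64
base_area * h = 35.64 * 5 = 178.2
V = 178.2 / 3
V = 59.4
59.4 units^3


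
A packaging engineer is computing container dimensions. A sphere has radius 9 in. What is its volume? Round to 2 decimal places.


Shape: sphere
Radius r = 9 in
Formula: V = (4/3) * pi * r^3
r^3 = 729
(4/3) * 729 = 972
V = 972 * pi
V = 3053.63
3053.63 in^3


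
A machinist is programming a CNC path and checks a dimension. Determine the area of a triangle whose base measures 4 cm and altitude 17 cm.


Shape: triangle
Base b = 4 cm, Height h = 17 cm
Formula: A = (1/2) * b * h
A = 0.5 * 4 * 17
A = 0.5 * 68
A = 34
34 cm^2


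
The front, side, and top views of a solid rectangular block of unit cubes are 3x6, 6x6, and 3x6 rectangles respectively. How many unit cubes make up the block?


Orthographic views of a solid rectangular block:
Front view 3 x 6 -> length = 3, height = 6
Side view 6 x 6 -> width = 6, height = 6 (consistent)
Top view 3 x 6 -> confirms length = 3, width = 6
The block is 3 x 6 x 6.
Total unit cubes = 3 * 6 * 6 = 108
108 unit cubes


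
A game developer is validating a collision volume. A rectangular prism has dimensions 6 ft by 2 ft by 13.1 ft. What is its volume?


Shape: rectangular prism
l = 6 ft, w = 2 ft, h = 13.1 ft
Formula: V = l * w * h
V = 6 * 2 * 13.1
V = 12 * 13.1
V = 157.2
157.2 ft^3


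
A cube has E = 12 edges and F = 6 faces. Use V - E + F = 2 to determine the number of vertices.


Polyhedron: cube
Euler's formula for convex polyhedra: V - E + F = 2
Given: E = 12 edges and F = 6 faces
Solve for V:
V = 2 + E - F = 2 + 12 - 6 = 8
8 vertices


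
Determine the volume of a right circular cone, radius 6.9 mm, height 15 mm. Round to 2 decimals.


Shape: cone
Radius r = 6.9 mm, Height h = 15 mm
Formula: V = (1/3) * pi * r^2 * h
r^2 = 47.61
pi * r^2 * h = pi * 47.61 * 15 = 714.15 * pi
V = 714.15 * pi / 3
V = 747.86
747.86 mm^3


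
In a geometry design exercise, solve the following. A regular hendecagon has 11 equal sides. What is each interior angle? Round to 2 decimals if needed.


Shape: regular hendecagon (11 sides)
Formula: interior angle = (n - 2) * 180 / n
(n - 2) = 9
(n - 2) * 180 = 1620
angle = 1620 / 11
angle = 147.27
147.27 degrees


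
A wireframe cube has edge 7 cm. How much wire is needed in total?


Shape: cube
Side s = 7 cm
A cube has 12 edges, all equal.
Formula: total edge length = 12 * s
Total = 12 * 7
Total = 84
84 cm


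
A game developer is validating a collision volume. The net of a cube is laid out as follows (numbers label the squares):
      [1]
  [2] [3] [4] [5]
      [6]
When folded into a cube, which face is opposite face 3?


Net: cross layout. Take square 3 as the base (bottom).
Fold the four squares in the horizontal row up around 3: 2 -> left, 4 -> right, 5 wraps to the top.
Fold 1 and 6 up from 3: 1 -> back, 6 -> front.
Opposite pairs are therefore: (1, 6), (2, 4), (3, 5).
Face 3 is opposite face 5.
face 5


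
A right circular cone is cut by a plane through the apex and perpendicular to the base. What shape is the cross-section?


Solid: right circular cone
Cutting plane: through the apex and perpendicular to the base
Visualize the intersection of the plane with the solid's surface.
The boundary of the cut region is a isosceles triangle.
isosceles triangle


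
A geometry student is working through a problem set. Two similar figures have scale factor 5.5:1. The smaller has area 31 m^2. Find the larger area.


Linear scale factor k = 5.5
Original area = 31 m^2
Rule: under a linear scaling by k, areas scale by k^2.
k^2 = 5.5^2 = 30.25
New area = 31 * 30.25
New area = 937.75
937.75 m^2


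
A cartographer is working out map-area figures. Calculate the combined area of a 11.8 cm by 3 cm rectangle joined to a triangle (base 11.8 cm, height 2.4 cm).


Composite shape: rectangle + triangle
Rectangle area = 11.8 * 3 = 35.4
Triangle area = 0.5 * 11.8 * 2.4 = 14.16
Total = 35.4 + 14.16
Total = 49.56
49.56 cm^2


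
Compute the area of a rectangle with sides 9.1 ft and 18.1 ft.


Shape: rectangle
Length l = 9.1 ft, Width w = 18.1 ft
Formula: A = l * w
A = 9.1 * 18.1
A = 164.71
164.71 ft^2


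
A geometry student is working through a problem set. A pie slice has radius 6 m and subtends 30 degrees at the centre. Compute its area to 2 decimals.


Shape: circular sector
Radius r = 6 m, Angle = 30 degrees
Formula: A = (angle/360) * pi * r^2
r^2 = 36
Fraction of circle = 30/360
A = (30/360) * pi * 36
A = 3 * pi
A = 9.42
9.42 m^2


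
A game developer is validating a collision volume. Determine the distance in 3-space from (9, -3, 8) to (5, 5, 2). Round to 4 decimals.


3D distance between two points
P1 = (9, -3, 8), P2 = (5, 5, 2)
Formula: d = sqrt((x2-x1)^2 + (y2-y1)^2 + (z2-z1)^2)
dx = 5 - 9 = -4
dy = 5 - -3 = 8
dz = 2 - 8 = -6
dx^2 + dy^2 + dz^2 = 16 + 64 + 36 = 116
d = sqrt(116)
d = 10.7703
10.7703 units


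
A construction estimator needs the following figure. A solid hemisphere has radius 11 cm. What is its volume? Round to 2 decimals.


Shape: hemisphere (half of a sphere)
Radius r = 11 cm
Formula: V = (1/2) * (4/3) * pi * r^3 = (2/3) * pi * r^3
r^3 = 1331
(2/3) * 1331 = 887.333333
V = 887.333333 * pi
V = 2787.64
2787.64 cm^3


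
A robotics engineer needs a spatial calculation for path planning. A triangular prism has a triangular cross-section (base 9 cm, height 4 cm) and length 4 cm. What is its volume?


Shape: triangular prism
Triangle base = 9 cm, triangle height = 4 cm, prism length L = 4 cm
Formula: V = (1/2 * b * h_tri) * L
Cross-section area = 0.5 * 9 * 4 = 18
V = 18 * 4
V = 72
72 cm^3


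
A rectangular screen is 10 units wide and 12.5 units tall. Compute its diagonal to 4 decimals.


Shape: rectangle (diagonal via Pythagoras)
Sides: 10 units and 12.5 units
Formula: d = sqrt(l^2 + w^2)
l^2 = 100, w^2 = 156.25
l^2 + w^2 = 256.25
d = sqrt(256.25)
d = 16.0078
16.0078 units


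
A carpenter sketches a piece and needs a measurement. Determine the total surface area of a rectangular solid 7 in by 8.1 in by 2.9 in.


Shape: rectangular prism
l = 7 in, w = 8.1 in, h = 2.9 in
Formula: SA = 2(lw + lh + wh)
lw = 56.7, lh = 20.3, wh = 23.49
lw + lh + wh = 100.49
SA = 2 * 100.49
SA = 200.98
200.98 in^2


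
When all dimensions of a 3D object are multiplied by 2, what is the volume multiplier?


Linear scale factor k = 2
Rule: under a linear scaling by k, volumes scale by k^3.
k^3 = 2 * 2 * 2
k^3 = 4 * 2
k^3 = 8
Volume scales by a factor of 8.
8 (dimensionless)


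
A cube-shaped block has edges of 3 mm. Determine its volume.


Shape: cube
Side s = 3 mm
Formula: V = s^3
V = 3 * 3 * 3
V = 9 * 3
V = 27
27 mm^3


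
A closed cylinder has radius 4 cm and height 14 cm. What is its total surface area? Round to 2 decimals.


Shape: closed cylinder
Radius r = 4 cm, Height h = 14 cm
Formula: SA = 2*pi*r^2 + 2*pi*r*h = 2*pi*r*(r + h)
r + h = 18
2 * r * (r + h) = 2 * 4 * 18 = 144
SA = 144 * pi
SA = 452.39
452.39 cm^2


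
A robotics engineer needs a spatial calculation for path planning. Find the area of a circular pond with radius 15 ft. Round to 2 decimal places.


Shape: circle
Radius r = 15 ft
Formula: A = pi * r^2
r^2 = 15^2 = 225
A = pi * 225
A = 706.86
706.86 ft^2


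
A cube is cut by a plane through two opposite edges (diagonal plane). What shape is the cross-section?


Solid: cube
Cutting plane: through two opposite edges (diagonal plane)
Visualize the intersection of the plane with the solid's surface.
The boundary of the cut region is a rectangle.
rectangle


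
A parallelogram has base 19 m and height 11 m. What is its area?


Shape: parallelogram
Base b = 19 m, Height h = 11 m
Formula: A = b * h
A = 19 * 11
A = 209
209 m^2


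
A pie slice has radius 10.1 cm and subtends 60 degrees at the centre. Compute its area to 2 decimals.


Shape: circular sector
Radius r = 10.1 cm, Angle = 60 degrees
Formula: A = (angle/360) * pi * r^2
r^2 = 102.01
Fraction of circle = 60/360
A = (60/360) * pi * 102.01
A = 17.001667 * pi
A = 53.41
53.41 cm^2


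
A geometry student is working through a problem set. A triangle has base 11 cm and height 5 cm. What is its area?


Shape: triangle
Base b = 11 cm, Height h = 5 cm
Formula: A = (1/2) * b * h
A = 0.5 * 11 * 5
A = 0.5 * 55
A = 27.5
27.5 cm^2


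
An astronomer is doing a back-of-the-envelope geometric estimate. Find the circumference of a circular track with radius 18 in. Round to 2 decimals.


Shape: circle
Radius r = 18 in
Formula: C = 2 * pi * r
C = 2 * pi * 18
C = 36 * pi
C = 113.1
113.1 in


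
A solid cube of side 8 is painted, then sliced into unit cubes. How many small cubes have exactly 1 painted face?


Large cube: 8 x 8 x 8, cut into unit cubes.
n = 8, so n - 2 = 6
Cubes with 1 painted face lie in the interior of each face.
A cube has 6 faces; each contributes (n - 2)^2 = 36 such cubes.
Count = 6 * 36 = 216
216 unit cubes


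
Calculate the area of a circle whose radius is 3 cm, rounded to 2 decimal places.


Shape: circle
Radius r = 3 cm
Formula: A = pi * r^2
r^2 = 3^2 = 9
A = pi * 9
A = 28.27
28.27 cm^2


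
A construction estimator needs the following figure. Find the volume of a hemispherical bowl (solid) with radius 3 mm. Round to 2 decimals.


Shape: hemisphere (half of a sphere)
Radius r = 3 mm
Formula: V = (1/2) * (4/3) * pi * r^3 = (2/3) * pi * r^3
r^3 = 27
(2/3) * 27 = 18
V = 18 * pi
V = 56.55
56.55 mm^3


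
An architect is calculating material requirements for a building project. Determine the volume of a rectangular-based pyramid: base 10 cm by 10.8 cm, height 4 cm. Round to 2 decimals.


Shape: rectangular pyramid
Base: 10 cm x 10.8 cm, Height h = 4 cm
Formula: V = (1/3) * base_area * h
base_area = 10 * 10.8 = 108
base_area * h = 108 * 4 = 432
V = 432 / 3
V = 144
144 cm^3


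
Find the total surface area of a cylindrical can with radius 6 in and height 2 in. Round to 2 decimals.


Shape: closed cylinder
Radius r = 6 in, Height h = 2 in
Formula: SA = 2*pi*r^2 + 2*pi*r*h = 2*pi*r*(r + h)
r + h = 8
2 * r * (r + h) = 2 * 6 * 8 = 96
SA = 96 * pi
SA = 301.59
301.59 in^2


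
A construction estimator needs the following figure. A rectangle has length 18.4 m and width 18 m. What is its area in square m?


Shape: rectangle
Length l = 18.4 m, Width w = 18 m
Formula: A = l * w
A = 18.4 * 18
A = 331.2
331.2 m^2


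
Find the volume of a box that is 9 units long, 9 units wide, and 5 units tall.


Shape: rectangular prism
l = 9 units, w = 9 units, h = 5 units
Formula: V = l * w * h
V = 9 * 9 * 5
V = 81 * 5
V = 405
405 units^3


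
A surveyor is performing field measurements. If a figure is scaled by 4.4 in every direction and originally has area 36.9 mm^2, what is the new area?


Linear scale factor k = 4.4
Original area = 36.9 mm^2
Rule: under a linear scaling by k, areas scale by k^2.
k^2 = 4.4^2 = 19.36
New area = 36.9 * 19.36
New area = 714.384
714.384 mm^2


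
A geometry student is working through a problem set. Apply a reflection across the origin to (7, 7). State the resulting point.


Transformation: reflection
Original point: (7, 7)
Rule for reflection through the origin: (x, y) -> (-x, -y)
Apply: (7, 7) -> (-7, -7)
(-7, -7)


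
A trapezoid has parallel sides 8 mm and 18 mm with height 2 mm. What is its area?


Shape: trapezoid
Parallel sides a = 8 mm, b = 18 mm; Height h = 2 mm
Formula: A = (a + b) * h / 2
a + b = 8 + 18 = 26
A = 26 * 2 / 2
A = 52 / 2
A = 26
26 mm^2


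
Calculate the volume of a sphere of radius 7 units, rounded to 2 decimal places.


Shape: sphere
Radius r = 7 units
Formula: V = (4/3) * pi * r^3
r^3 = 343
(4/3) * 343 = 457.333333
V = 457.333333 * pi
V = 1436.76
1436.76 units^3


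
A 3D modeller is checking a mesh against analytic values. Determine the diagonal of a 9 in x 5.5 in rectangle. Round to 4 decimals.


Shape: rectangle (diagonal via Pythagoras)
Sides: 9 in and 5.5 in
Formula: d = sqrt(l^2 + w^2)
l^2 = 81, w^2 = 30.25
l^2 + w^2 = 111.25
d = sqrt(111.25)
d = 10.5475
10.5475 in


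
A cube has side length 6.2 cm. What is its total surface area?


Shape: cube
Side s = 6.2 cm
A cube has 6 square faces.
Formula: SA = 6 * s^2
s^2 = 38.44
SA = 6 * 38.44
SA = 230.64
230.64 cm^2


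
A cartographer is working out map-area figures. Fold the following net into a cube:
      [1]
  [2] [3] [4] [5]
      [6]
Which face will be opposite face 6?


Net: cross layout. Take square 3 as the base (bottom).
Fold the four squares in the horizontal row up around 3: 2 -> left, 4 -> right, 5 wraps to the top.
Fold 1 and 6 up from 3: 1 -> back, 6 -> front.
Opposite pairs are therefore: (1, 6), (2, 4), (3, 5).
Face 6 is opposite face 1.
face 1


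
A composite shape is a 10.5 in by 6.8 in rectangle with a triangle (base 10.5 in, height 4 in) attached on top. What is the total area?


Composite shape: rectangle + triangle
Rectangle area = 10.5 * 6.8 = 71.4
Triangle area = 0.5 * 10.5 * 4 = 21
Total = 71.4 + 21
Total = 92.4
92.4 in^2


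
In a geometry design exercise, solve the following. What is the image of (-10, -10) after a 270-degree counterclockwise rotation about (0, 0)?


Transformation: rotation about the origin
Original point: (-10, -10)
Rule for 270 deg counterclockwise: (x, y) -> (y, -x)
Apply: (-10, -10) -> (-10, 10)
(-10, 10)


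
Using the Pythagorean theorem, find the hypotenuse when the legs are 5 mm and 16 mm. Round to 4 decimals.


Shape: right triangle
Legs a = 5 mm, b = 16 mm
Formula: c = sqrt(a^2 + b^2)
a^2 = 25, b^2 = 256
a^2 + b^2 = 281
c = sqrt(281)
c = 16.7631
16.7631 mm


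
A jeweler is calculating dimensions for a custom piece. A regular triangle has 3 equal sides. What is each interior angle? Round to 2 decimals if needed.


Shape: regular triangle (3 sides)
Formula: interior angle = (n - 2) * 180 / n
(n - 2) = 1
(n - 2) * 180 = 180
angle = 180 / 3
angle = 60
60 degrees


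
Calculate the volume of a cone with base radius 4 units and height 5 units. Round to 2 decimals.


Shape: cone
Radius r = 4 units, Height h = 5 units
Formula: V = (1/3) * pi * r^2 * h
r^2 = 16
pi * r^2 * h = pi * 16 * 5 = 80 * pi
V = 80 * pi / 3
V = 83.78
83.78 units^3


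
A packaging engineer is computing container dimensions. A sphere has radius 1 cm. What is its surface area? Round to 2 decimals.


Shape: sphere
Radius r = 1 cm
Formula: SA = 4 * pi * r^2
r^2 = 1
SA = 4 * pi * 1
SA = 4 * pi
SA = 12.57
12.57 cm^2


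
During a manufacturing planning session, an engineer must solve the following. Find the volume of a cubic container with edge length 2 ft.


Shape: cube
Side s = 2 ft
Formula: V = s^3
V = 2 * 2 * 2
V = 4 * 2
V = 8
8 ft^3


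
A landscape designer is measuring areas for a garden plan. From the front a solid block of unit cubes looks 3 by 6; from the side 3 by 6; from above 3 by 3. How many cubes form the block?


Orthographic views of a solid rectangular block:
Front view 3 x 6 -> length = 3, height = 6
Side view 3 x 6 -> width = 3, height = 6 (consistent)
Top view 3 x 3 -> confirms length = 3, width = 3
The block is 3 x 3 x 6.
Total unit cubes = 3 * 3 * 6 = 54
54 unit cubes


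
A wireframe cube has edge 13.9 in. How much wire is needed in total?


Shape: cube
Side s = 13.9 in
A cube has 12 edges, all equal.
Formula: total edge length = 12 * s
Total = 12 * 13.9
Total = 166.8
166.8 in


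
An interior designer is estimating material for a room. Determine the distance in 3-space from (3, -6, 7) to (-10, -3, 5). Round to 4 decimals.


3D distance between two points
P1 = (3, -6, 7), P2 = (-10, -3, 5)
Formula: d = sqrt((x2-x1)^2 + (y2-y1)^2 + (z2-z1)^2)
dx = -10 - 3 = -13
dy = -3 - -6 = 3
dz = 5 - 7 = -2
dx^2 + dy^2 + dz^2 = 169 + 9 + 4 = 182
d = sqrt(182)
d = 13.4907
13.4907 units


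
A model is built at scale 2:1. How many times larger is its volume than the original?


Linear scale factor k = 2
Rule: under a linear scaling by k, volumes scale by k^3.
k^3 = 2 * 2 * 2
k^3 = 4 * 2
k^3 = 8
Volume scales by a factor of 8.
8 (dimensionless)


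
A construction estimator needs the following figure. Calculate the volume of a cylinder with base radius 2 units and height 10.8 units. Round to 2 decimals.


Shape: cylinder
Radius r = 2 units, Height h = 10.8 units
Formula: V = pi * r^2 * h
r^2 = 4
V = pi * 4 * 10.8
V = 43.2 * pi
V = 135.72
135.72 units^3


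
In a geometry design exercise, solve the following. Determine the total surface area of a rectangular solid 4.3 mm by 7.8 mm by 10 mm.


Shape: rectangular prism
l = 4.3 mm, w = 7.8 mm, h = 10 mm
Formula: SA = 2(lw + lh + wh)
lw = 33.54, lh = 43, wh = 78
lw + lh + wh = 154.54
SA = 2 * 154.54
SA = 309.08
309.08 mm^2


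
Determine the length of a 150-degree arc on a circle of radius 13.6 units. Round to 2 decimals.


Shape: circular arc
Radius r = 13.6 units, Angle = 150 degrees
Formula: L = (angle/360) * 2 * pi * r
2 * pi * r = 27.2 * pi
L = (150/360) * 27.2 * pi
L = 11.333333 * pi
L = 35.6
35.6 units


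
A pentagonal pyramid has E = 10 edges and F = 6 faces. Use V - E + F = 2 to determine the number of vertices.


Polyhedron: pentagonal pyramid
Euler's formula for convex polyhedra: V - E + F = 2
Given: E = 10 edges and F = 6 faces
Solve for V:
V = 2 + E - F = 2 + 10 - 6 = 6
6 vertices


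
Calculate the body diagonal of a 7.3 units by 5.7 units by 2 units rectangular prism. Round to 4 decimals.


Shape: rectangular box (space diagonal)
l = 7.3 units, w = 5.7 units, h = 2 units
Visualize: the diagonal of the base, then a right triangle with that diagonal and the height.
Formula: d = sqrt(l^2 + w^2 + h^2)
l^2 + w^2 + h^2 = 53.29 + 32.49 + 4 = 89.78
d = sqrt(89.78)
d = 9.4752
9.4752 units


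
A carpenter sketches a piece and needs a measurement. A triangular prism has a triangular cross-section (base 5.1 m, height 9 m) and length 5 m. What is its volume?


Shape: triangular prism
Triangle base = 5.1 m, triangle height = 9 m, prism length L = 5 m
Formula: V = (1/2 * b * h_tri) * L
Cross-section area = 0.5 * 5.1 * 9 = 22.95
V = 22.95 * 5
V = 114.75
114.75 m^3


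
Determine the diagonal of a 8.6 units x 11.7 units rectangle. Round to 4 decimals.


Shape: rectangle (diagonal via Pythagoras)
Sides: 8.6 units and 11.7 units
Formula: d = sqrt(l^2 + w^2)
l^2 = 73.96, w^2 = 136.89
l^2 + w^2 = 210.85
d = sqrt(210.85)
d = 14.5207
14.5207 units


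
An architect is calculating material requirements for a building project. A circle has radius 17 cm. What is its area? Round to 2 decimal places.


Shape: circle
Radius r = 17 cm
Formula: A = pi * r^2
r^2 = 17^2 = 289
A = pi * 289
A = 907.92
907.92 cm^2


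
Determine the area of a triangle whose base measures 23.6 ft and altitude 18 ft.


Shape: triangle
Base b = 23.6 ft, Height h = 18 ft
Formula: A = (1/2) * b * h
A = 0.5 * 23.6 * 18
A = 0.5 * 424.8
A = 212.4
212.4 ft^2


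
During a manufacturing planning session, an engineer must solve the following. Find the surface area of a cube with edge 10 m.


Shape: cube
Side s = 10 m
A cube has 6 square faces.
Formula: SA = 6 * s^2
s^2 = 100
SA = 6 * 100
SA = 600
600 m^2


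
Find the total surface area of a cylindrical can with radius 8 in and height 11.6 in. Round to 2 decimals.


Shape: closed cylinder
Radius r = 8 in, Height h = 11.6 in
Formula: SA = 2*pi*r^2 + 2*pi*r*h = 2*pi*r*(r + h)
r + h = 19.6
2 * r * (r + h) = 2 * 8 * 19.6 = 313.6
SA = 313.6 * pi
SA = 985.2
985.2 in^2


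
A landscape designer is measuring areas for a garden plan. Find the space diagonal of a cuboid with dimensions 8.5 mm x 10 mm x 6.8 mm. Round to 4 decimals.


Shape: rectangular box (space diagonal)
l = 8.5 mm, w = 10 mm, h = 6.8 mm
Visualize: the diagonal of the base, then a right triangle with that diagonal and the height.
Formula: d = sqrt(l^2 + w^2 + h^2)
l^2 + w^2 + h^2 = 72.25 + 100 + 46.24 = 218.49
d = sqrt(218.49)
d = 14.7814
14.7814 mm


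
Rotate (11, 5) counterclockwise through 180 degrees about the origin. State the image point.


Transformation: rotation about the origin
Original point: (11, 5)
Rule for 180 deg: (x, y) -> (-x, -y)
Apply: (11, 5) -> (-11, -5)
(-11, -5)


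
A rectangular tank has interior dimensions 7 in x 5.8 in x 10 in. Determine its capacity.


Shape: rectangular prism
l = 7 in, w = 5.8 in, h = 10 in
Formula: V = l * w * h
V = 7 * 5.8 * 10
V = 40.6 * 10
V = 406
406 in^3


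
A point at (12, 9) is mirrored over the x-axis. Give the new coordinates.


Transformation: reflection
Original point: (12, 9)
Rule for reflection over the x-axis: (x, y) -> (x, -y)
Apply: (12, 9) -> (12, -9)
(12, -9)


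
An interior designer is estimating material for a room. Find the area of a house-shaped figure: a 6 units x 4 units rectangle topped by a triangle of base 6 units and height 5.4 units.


Composite shape: rectangle + triangle
Rectangle area = 6 * 4 = 24
Triangle area = 0.5 * 6 * 5.4 = 16.2
Total = 24 + 16.2
Total = 40.2
40.2 units^2


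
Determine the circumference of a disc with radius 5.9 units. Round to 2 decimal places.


Shape: circle
Radius r = 5.9 units
Formula: C = 2 * pi * r
C = 2 * pi * 5.9
C = 11.8 * pi
C = 37.07
37.07 units


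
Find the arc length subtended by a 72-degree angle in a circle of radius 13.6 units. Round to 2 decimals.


Shape: circular arc
Radius r = 13.6 units, Angle = 72 degrees
Formula: L = (angle/360) * 2 * pi * r
2 * pi * r = 27.2 * pi
L = (72/360) * 27.2 * pi
L = 5.44 * pi
L = 17.09
17.09 units


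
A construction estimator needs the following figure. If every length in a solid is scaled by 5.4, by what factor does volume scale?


Linear scale factor k = 5.4
Rule: under a linear scaling by k, volumes scale by k^3.
k^3 = 5.4 * 5.4 * 5.4
k^3 = 29.16 * 5.4
k^3 = 157.464
Volume scales by a factor of 157.464.
157.464 (dimensionless)


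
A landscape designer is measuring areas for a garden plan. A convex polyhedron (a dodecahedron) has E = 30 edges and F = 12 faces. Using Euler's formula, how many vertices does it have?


Polyhedron: dodecahedron
Euler's formula for convex polyhedra: V - E + F = 2
Given: E = 30 edges and F = 12 faces
Solve for V:
V = 2 + E - F = 2 + 30 - 12 = 20
20 vertices


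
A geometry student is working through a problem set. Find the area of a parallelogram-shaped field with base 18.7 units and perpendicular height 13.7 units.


Shape: parallelogram
Base b = 18.7 units, Height h = 13.7 units
Formula: A = b * h
A = 18.7 * 13.7
A = 256.19
256.19 units^2


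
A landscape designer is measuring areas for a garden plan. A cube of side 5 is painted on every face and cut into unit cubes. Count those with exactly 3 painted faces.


Large cube: 5 x 5 x 5, cut into unit cubes.
Cubes with 3 painted faces are at the corners. A cube always has 8 corners.
Count = 8
8 unit cubes


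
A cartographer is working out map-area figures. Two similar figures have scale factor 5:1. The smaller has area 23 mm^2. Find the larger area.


Linear scale factor k = 5
Original area = 23 mm^2
Rule: under a linear scaling by k, areas scale by k^2.
k^2 = 5^2 = 25
New area = 23 * 25
New area = 575
575 mm^2
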